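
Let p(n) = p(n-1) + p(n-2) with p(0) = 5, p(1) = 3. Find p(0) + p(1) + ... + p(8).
Computing the sequence terms: 5, 3, 8, 11, 19, 30, 49, 79, 128
Adding these values together:

332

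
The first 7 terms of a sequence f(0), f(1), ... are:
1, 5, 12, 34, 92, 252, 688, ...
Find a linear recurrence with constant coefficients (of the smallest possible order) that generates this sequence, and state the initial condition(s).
Look for the lowest-order linear relation among consecutive terms.
Observation: f(n) - 2·f(n-1) - (2)·f(n-2) = 0 holds for the shown terms, and no order-1 relation f(n) = α·f(n-1) + β fits.
Check at n=3: 2·12 + (2)·5 = 34. ✓

f(n) = 2f(n-1) + 2f(n-2), f(0) = 1, f(1) = 5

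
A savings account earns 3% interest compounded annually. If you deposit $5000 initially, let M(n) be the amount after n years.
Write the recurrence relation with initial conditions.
Each year the balance grows by 3%, i.e. is multiplied by 1 + 3/100 = 1.03, so M(n) = 1.03 × M(n-1). The initial deposit gives M(0) = 5000.
Unrolling gives the closed form M(n) = 5000 × (1.03)ⁿ.

M(n) = 1.03 × M(n-1), M(0) = 5000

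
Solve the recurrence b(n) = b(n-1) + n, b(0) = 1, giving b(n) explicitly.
Recurrence: b(n) = b(n-1) + n, initial: b(0) = 1.
Telescoping: b(n) = b(0) + Σᵢ₌₁ⁿ i = 1 + n(n+1)/2.

b(n) = n(n+1)/2 + 1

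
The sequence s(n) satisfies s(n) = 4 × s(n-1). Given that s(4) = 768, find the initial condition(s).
In general s(n) = 4ⁿ · s(0). At n = 4: s(0) = s(4) / 4^4 = 768 / 256 = 3.

s(0) = 3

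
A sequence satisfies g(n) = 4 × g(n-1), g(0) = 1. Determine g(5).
Computing step by step:
g(0) = 1
g(1) = 4 × 1 = 4
g(2) = 4 × 4 = 16
g(3) = 4 × 16 = 64
g(4) = 4 × 64 = 256
g(5) = 4 × 256 = 1024

1024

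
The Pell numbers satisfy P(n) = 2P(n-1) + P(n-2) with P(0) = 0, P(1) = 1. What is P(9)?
Computing the sequence terms:
0, 1, 2, 5, 12, 29, 70, 169, 408, 985

985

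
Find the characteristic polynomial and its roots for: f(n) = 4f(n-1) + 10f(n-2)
Substitute f(n) = rⁿ and divide through by rⁿ⁻²: r² - 4r - 10 = 0
Discriminant: 4² + 4·10 = 56, not a perfect square, so by the quadratic formula r = (4 ± √56)/2.
General solution: f(n) = A·r₁ⁿ + B·r₂ⁿ where r₁,r₂ = (4 ± √56)/2

Characteristic: r² - 4r - 10 = 0, Roots: r = (4 ± √56)/2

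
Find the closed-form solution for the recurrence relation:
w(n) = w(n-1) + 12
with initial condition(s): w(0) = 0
Recurrence: w(n) = w(n-1) + 12, initial: w(0) = 0.
Each step adds 12, so w(n) = w(0) + 12n = 12n.

w(n) = 12n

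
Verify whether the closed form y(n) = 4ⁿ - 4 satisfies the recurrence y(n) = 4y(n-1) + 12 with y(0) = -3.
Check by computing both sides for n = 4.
From the recurrence with y(0) = -3:
  y(0) = -3, y(1) = 0, y(2) = 12, y(3) = 60, y(4) = 252
  so the recurrence gives y(4) = 252.
From the proposed closed form y(n) = 4ⁿ - 4:
  y(4) = 252.
Both sides give 252 at n = 4, and the initial condition(s) match, so the closed form is consistent.

Yes, the closed form is correct.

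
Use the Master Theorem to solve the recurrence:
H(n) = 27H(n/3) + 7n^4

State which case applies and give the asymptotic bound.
Master Theorem template: H(n) = a·H(n/b) + f(n).
Here: a=27, b=3, f(n)=7n^4
Compute log_b(a) = log_3(27) = 3.
f(n) = 7n^4 = Ω(n^(3+ε)) with ε = 1, and the regularity condition holds (a·f(n/b) = (a/b^4)·f(n) with a/b^4 = 3^-1 < 1). Case 3: H(n) = Θ(f(n)) = Θ(n^4).

Case 3: H(n) = Θ(n^4)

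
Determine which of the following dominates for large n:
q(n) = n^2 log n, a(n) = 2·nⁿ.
Comparing growth rates:
Growth-rate hierarchy: log n ≺ any polynomial ≺ any exponential cⁿ (c>1) ≺ n! ≺ nⁿ.
super-exponential nⁿ dominates polynomial degree 2 (with log factor) asymptotically.

a(n) grows faster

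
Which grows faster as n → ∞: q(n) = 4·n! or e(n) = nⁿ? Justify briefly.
Comparing growth rates:
Growth-rate hierarchy: log n ≺ any polynomial ≺ any exponential cⁿ (c>1) ≺ n! ≺ nⁿ.
super-exponential nⁿ dominates factorial asymptotically.

e(n) grows faster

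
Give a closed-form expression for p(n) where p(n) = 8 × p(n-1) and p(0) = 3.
Recurrence: p(n) = 8 × p(n-1), initial: p(0) = 3.
Each term is 8 times the previous, so this is geometric with ratio 8. After n steps: p(n) = p(0)·8ⁿ = 3·8ⁿ.

p(n) = 3·8ⁿ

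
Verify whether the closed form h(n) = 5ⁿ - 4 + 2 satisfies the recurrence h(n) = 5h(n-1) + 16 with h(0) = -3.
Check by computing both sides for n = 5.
From the recurrence with h(0) = -3:
  h(0) = -3, h(1) = 1, h(2) = 21, h(3) = 121, h(4) = 621, h(5) = 3121
  so the recurrence gives h(5) = 3121.
From the proposed closed form h(n) = 5ⁿ - 4 + 2:
  h(5) = 3123.
The recurrence gives 3121 but the closed form gives 3123, so the closed form does not satisfy the recurrence.

No, the closed form is incorrect.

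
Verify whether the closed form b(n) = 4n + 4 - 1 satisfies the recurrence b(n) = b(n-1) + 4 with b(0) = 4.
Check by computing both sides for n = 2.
From the recurrence with b(0) = 4:
  b(0) = 4, b(1) = 8, b(2) = 12
  so the recurrence gives b(2) = 12.
From the proposed closed form b(n) = 4n + 4 - 1:
  b(2) = 11.
The recurrence gives 12 but the closed form gives 11, so the closed form does not satisfy the recurrence.

No, the closed form is incorrect.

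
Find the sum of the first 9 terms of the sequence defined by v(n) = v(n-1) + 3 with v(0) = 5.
Computing the sequence terms: 5, 8, 11, 14, 17, 20, 23, 26, 29
Adding these values together:

153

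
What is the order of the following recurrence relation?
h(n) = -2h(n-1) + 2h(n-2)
The order is the largest lag k for which h(n-k) appears. Here the deepest term is h(n-2), so the order is 2.

Order 2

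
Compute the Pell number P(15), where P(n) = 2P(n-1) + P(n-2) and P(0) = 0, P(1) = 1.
Computing the sequence terms:
0, 1, 2, 5, 12, 29, 70, 169, 408, 985, 2378, 5741, 13860, 33461, 80782, 195025

195025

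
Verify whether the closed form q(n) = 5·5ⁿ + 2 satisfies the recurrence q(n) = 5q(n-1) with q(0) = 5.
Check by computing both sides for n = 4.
From the recurrence with q(0) = 5:
  q(0) = 5, q(1) = 25, q(2) = 125, q(3) = 625, q(4) = 3125
  so the recurrence gives q(4) = 3125.
From the proposed closed form q(n) = 5·5ⁿ + 2:
  q(4) = 3127.
The recurrence gives 3125 but the closed form gives 3127, so the closed form does not satisfy the recurrence.

No, the closed form is incorrect.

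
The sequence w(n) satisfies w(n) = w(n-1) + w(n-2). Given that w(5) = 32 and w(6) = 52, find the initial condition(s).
Work backwards using w(k) = w(k+2) - w(k+1):
w(4) = w(6) - w(5) = 52 - 32 = 20
w(3) = w(5) - w(4) = 32 - 20 = 12
w(2) = w(4) - w(3) = 20 - 12 = 8
w(1) = w(3) - w(2) = 12 - 8 = 4
w(0) = w(2) - w(1) = 8 - 4 = 4

w(0) = 4, w(1) = 4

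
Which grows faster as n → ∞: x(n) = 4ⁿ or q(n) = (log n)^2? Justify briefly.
Comparing growth rates:
Growth-rate hierarchy: log n ≺ any polynomial ≺ any exponential cⁿ (c>1) ≺ n! ≺ nⁿ.
exponential base 4 dominates polylogarithmic (log n)^2 asymptotically.

x(n) grows faster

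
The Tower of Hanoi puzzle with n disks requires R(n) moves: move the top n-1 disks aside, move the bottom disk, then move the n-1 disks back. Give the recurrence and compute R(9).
Moving n disks = move the top n-1 disks aside (R(n-1) moves) + move the largest disk (1 move) + move the n-1 disks back on top (R(n-1) moves), so R(n) = 2R(n-1) + 1, with R(1) = 1 (a single disk takes one move).
First terms: 1, 3, 7, 15, 31, 63, … — each is one less than a power of 2. Indeed R(n) + 1 = 2(R(n-1) + 1) with R(1) + 1 = 2, so R(n) + 1 = 2ⁿ and R(n) = 2ⁿ - 1.
Hence R(9) = 2^9 - 1 = 512 - 1 = 511.

R(n) = 2R(n-1) + 1, R(1) = 1; R(9) = 511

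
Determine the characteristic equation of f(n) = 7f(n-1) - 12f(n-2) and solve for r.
Substitute f(n) = rⁿ and divide through by rⁿ⁻²: r² - 7r + 12 = 0
Factor: (r - 3)(r - 4) = 0, so r = 3, 4.
General solution: f(n) = A·3ⁿ + B·4ⁿ

Characteristic: r² - 7r + 12 = 0, Roots: r = 3, 4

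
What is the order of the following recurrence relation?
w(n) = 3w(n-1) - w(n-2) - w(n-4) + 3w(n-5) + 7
The order is the largest lag k for which w(n-k) appears. Here the deepest term is w(n-5) (the 7 term is non-homogeneous and does not affect the order), so the order is 5.

Order 5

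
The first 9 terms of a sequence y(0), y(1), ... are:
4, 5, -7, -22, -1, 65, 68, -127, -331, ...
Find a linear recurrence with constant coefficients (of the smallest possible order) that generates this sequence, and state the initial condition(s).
Look for the lowest-order linear relation among consecutive terms.
Observation: y(n) - 1·y(n-1) - (-3)·y(n-2) = 0 holds for the shown terms, and no order-1 relation y(n) = α·y(n-1) + β fits.
Check at n=3: 1·-7 + (-3)·5 = -22. ✓

y(n) = y(n-1) - 3y(n-2), y(0) = 4, y(1) = 5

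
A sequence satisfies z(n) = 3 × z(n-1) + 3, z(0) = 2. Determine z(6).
Computing step by step:
z(0) = 2
z(1) = 3 × 2 + 3 = 9
z(2) = 3 × 9 + 3 = 30
z(3) = 3 × 30 + 3 = 93
z(4) = 3 × 93 + 3 = 282
z(5) = 3 × 282 + 3 = 849
z(6) = 3 × 849 + 3 = 2550

2550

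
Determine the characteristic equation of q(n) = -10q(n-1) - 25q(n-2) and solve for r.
Substitute q(n) = rⁿ and divide through by rⁿ⁻²: r² + 10r + 25 = 0
Factor: (r + 5)² = 0, so r = -5 (double root).
General solution: q(n) = (A + Bn)·(-5)ⁿ

Characteristic: r² + 10r + 25 = 0, Roots: r = -5 (double root)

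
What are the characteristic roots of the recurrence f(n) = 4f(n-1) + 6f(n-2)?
Substitute f(n) = rⁿ and divide through by rⁿ⁻²: r² - 4r - 6 = 0
Discriminant: 4² + 4·6 = 40, not a perfect square, so by the quadratic formula r = (4 ± √40)/2.
General solution: f(n) = A·r₁ⁿ + B·r₂ⁿ where r₁,r₂ = (4 ± √40)/2

Characteristic: r² - 4r - 6 = 0, Roots: r = (4 ± √40)/2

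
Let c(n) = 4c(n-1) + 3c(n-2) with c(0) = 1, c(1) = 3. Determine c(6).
Computing the sequence terms:
1, 3, 15, 69, 321, 1491, 6927

6927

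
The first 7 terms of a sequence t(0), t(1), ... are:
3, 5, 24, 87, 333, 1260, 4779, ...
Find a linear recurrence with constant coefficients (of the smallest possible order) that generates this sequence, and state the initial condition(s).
Look for the lowest-order linear relation among consecutive terms.
Observation: t(n) - 3·t(n-1) - (3)·t(n-2) = 0 holds for the shown terms, and no order-1 relation t(n) = α·t(n-1) + β fits.
Check at n=3: 3·24 + (3)·5 = 87. ✓

t(n) = 3t(n-1) + 3t(n-2), t(0) = 3, t(1) = 5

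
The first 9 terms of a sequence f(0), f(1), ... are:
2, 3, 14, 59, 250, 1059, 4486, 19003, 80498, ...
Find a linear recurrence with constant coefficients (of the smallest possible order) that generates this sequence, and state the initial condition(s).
Look for the lowest-order linear relation among consecutive terms.
Observation: f(n) - 4·f(n-1) - (1)·f(n-2) = 0 holds for the shown terms, and no order-1 relation f(n) = α·f(n-1) + β fits.
Check at n=3: 4·14 + (1)·3 = 59. ✓

f(n) = 4f(n-1) + f(n-2), f(0) = 2, f(1) = 3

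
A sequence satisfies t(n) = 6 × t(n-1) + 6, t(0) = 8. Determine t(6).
Computing step by step:
t(0) = 8
t(1) = 6 × 8 + 6 = 54
t(2) = 6 × 54 + 6 = 330
t(3) = 6 × 330 + 6 = 1986
t(4) = 6 × 1986 + 6 = 11922
t(5) = 6 × 11922 + 6 = 71538
t(6) = 6 × 71538 + 6 = 429234

429234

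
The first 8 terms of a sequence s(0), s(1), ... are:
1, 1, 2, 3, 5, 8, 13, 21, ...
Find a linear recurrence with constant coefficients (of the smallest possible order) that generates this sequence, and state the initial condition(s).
Look for the lowest-order linear relation among consecutive terms.
Observation: s(n) - 1·s(n-1) - (1)·s(n-2) = 0 holds for the shown terms, and no order-1 relation s(n) = α·s(n-1) + β fits.
Check at n=3: 1·2 + (1)·1 = 3. ✓

s(n) = s(n-1) + s(n-2), s(0) = 1, s(1) = 1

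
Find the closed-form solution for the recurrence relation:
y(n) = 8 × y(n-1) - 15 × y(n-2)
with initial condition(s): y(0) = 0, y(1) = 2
Recurrence: y(n) = 8 × y(n-1) - 15 × y(n-2), initial: y(0) = 0, y(1) = 2.
Characteristic equation: r² - 8r + 15 = 0, which factors as (r - 5)(r - 3) = 0, so r = 5, 3. General solution y(n) = A·5ⁿ + B·3ⁿ. From y(0) = 0: A + B = 0. From y(1) = 2: 5A + 3B = 2. Solving gives A = 1, B = -1.

y(n) = 5ⁿ - 3ⁿ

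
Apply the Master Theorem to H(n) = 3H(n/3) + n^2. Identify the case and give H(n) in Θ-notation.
Master Theorem template: H(n) = a·H(n/b) + f(n).
Here: a=3, b=3, f(n)=n^2
Compute log_b(a) = log_3(3) = 1.
f(n) = n^2 = Ω(n^(1+ε)) with ε = 1, and the regularity condition holds (a·f(n/b) = (a/b^2)·f(n) with a/b^2 = 3^-1 < 1). Case 3: H(n) = Θ(f(n)) = Θ(n^2).

Case 3: H(n) = Θ(n^2)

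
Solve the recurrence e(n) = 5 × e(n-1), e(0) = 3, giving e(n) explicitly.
Recurrence: e(n) = 5 × e(n-1), initial: e(0) = 3.
Each term is 5 times the previous, so this is geometric with ratio 5. After n steps: e(n) = e(0)·5ⁿ = 3·5ⁿ.

e(n) = 3·5ⁿ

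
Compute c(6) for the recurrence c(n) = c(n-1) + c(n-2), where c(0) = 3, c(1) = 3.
Computing the sequence terms:
3, 3, 6, 9, 15, 24, 39

39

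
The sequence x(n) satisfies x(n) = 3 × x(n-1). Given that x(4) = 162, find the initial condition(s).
In general x(n) = 3ⁿ · x(0). At n = 4: x(0) = x(4) / 3^4 = 162 / 81 = 2.

x(0) = 2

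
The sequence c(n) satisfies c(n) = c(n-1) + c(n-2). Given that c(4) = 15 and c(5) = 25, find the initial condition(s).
Work backwards using c(k) = c(k+2) - c(k+1):
c(3) = c(5) - c(4) = 25 - 15 = 10
c(2) = c(4) - c(3) = 15 - 10 = 5
c(1) = c(3) - c(2) = 10 - 5 = 5
c(0) = c(2) - c(1) = 5 - 5 = 0

c(0) = 0, c(1) = 5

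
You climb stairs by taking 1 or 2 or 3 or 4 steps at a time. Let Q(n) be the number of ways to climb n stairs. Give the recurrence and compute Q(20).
Condition on the size of the last step (1 to 4): before it there were n-1, …, n-4 stairs climbed, and these cases are disjoint, so Q(n) = Q(n-1) + Q(n-2) + Q(n-3) + Q(n-4) (order-4 linear recurrence).
Initial conditions by direct count (compositions of i into parts ≤ 4): Q(1) = 1; Q(2) = 2; Q(3) = 4; Q(4) = 8.
Iterating the recurrence: Q(5) = 15, Q(6) = 29, Q(7) = 56, Q(8) = 108, Q(9) = 208, Q(10) = 401, Q(11) = 773, Q(12) = 1490, Q(13) = 2872, Q(14) = 5536, Q(15) = 10671, Q(16) = 20569, Q(17) = 39648, Q(18) = 76424, Q(19) = 147312, Q(20) = 283953.

Q(n) = Q(n-1) + Q(n-2) + Q(n-3) + Q(n-4), Q(1) = 1, Q(2) = 2, Q(3) = 4, Q(4) = 8; Q(20) = 283953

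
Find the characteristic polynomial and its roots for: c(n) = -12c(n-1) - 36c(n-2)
Substitute c(n) = rⁿ and divide through by rⁿ⁻²: r² + 12r + 36 = 0
Factor: (r + 6)² = 0, so r = -6 (double root).
General solution: c(n) = (A + Bn)·(-6)ⁿ

Characteristic: r² + 12r + 36 = 0, Roots: r = -6 (double root)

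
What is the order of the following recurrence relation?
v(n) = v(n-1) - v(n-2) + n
The order is the largest lag k for which v(n-k) appears. Here the deepest term is v(n-2) (the n term is non-homogeneous and does not affect the order), so the order is 2.

Order 2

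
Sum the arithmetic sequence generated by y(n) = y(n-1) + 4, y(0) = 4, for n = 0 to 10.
Computing the sequence terms: 4, 8, 12, 16, 20, 24, 28, 32, 36, 40, 44
Adding these values together:

264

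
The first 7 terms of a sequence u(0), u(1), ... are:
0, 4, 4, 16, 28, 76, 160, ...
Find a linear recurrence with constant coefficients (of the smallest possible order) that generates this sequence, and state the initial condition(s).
Look for the lowest-order linear relation among consecutive terms.
Observation: u(n) - 1·u(n-1) - (3)·u(n-2) = 0 holds for the shown terms, and no order-1 relation u(n) = α·u(n-1) + β fits.
Check at n=3: 1·4 + (3)·4 = 16. ✓

u(n) = u(n-1) + 3u(n-2), u(0) = 0, u(1) = 4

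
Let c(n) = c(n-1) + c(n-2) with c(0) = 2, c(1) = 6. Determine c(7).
Computing the sequence terms:
2, 6, 8, 14, 22, 36, 58, 94

94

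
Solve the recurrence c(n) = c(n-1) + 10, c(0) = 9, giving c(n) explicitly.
Recurrence: c(n) = c(n-1) + 10, initial: c(0) = 9.
Each step adds 10, so c(n) = c(0) + 10n = 10n + 9.

c(n) = 10n + 9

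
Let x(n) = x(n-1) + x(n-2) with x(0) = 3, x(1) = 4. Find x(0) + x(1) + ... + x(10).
Computing the sequence terms: 3, 4, 7, 11, 18, 29, 47, 76, 123, 199, 322
Adding these values together:

839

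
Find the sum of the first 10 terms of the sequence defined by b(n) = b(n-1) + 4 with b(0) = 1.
Computing the sequence terms: 1, 5, 9, 13, 17, 21, 25, 29, 33, 37
Adding these values together:

190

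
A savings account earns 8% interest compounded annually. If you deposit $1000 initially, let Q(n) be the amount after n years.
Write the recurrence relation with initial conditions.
Each year the balance grows by 8%, i.e. is multiplied by 1 + 8/100 = 1.08, so Q(n) = 1.08 × Q(n-1). The initial deposit gives Q(0) = 1000.
Unrolling gives the closed form Q(n) = 1000 × (1.08)ⁿ.

Q(n) = 1.08 × Q(n-1), Q(0) = 1000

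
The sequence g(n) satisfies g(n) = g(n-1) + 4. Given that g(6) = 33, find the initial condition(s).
g(6) = g(0) + 6·4, so g(0) = 33 - 24 = 9.

g(0) = 9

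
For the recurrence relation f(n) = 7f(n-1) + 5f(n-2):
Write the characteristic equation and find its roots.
Substitute f(n) = rⁿ and divide through by rⁿ⁻²: r² - 7r - 5 = 0
Discriminant: 7² + 4·5 = 69, not a perfect square, so by the quadratic formula r = (7 ± √69)/2.
General solution: f(n) = A·r₁ⁿ + B·r₂ⁿ where r₁,r₂ = (7 ± √69)/2

Characteristic: r² - 7r - 5 = 0, Roots: r = (7 ± √69)/2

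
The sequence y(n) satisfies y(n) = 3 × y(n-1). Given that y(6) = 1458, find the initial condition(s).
In general y(n) = 3ⁿ · y(0). At n = 6: y(0) = y(6) / 3^6 = 1458 / 729 = 2.

y(0) = 2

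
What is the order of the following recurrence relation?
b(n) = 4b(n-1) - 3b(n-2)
The order is the largest lag k for which b(n-k) appears. Here the deepest term is b(n-2), so the order is 2.

Order 2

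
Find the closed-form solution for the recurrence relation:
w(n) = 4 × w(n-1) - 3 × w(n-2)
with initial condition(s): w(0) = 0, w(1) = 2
Recurrence: w(n) = 4 × w(n-1) - 3 × w(n-2), initial: w(0) = 0, w(1) = 2.
Characteristic equation: r² - 4r + 3 = 0, which factors as (r - 3)(r - 1) = 0, so r = 3, 1. General solution w(n) = A·3ⁿ + B·1ⁿ. From w(0) = 0: A + B = 0. From w(1) = 2: 3A + 1B = 2. Solving gives A = 1, B = -1.

w(n) = 3ⁿ - 1ⁿ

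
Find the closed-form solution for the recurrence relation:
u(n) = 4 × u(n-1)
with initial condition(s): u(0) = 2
Recurrence: u(n) = 4 × u(n-1), initial: u(0) = 2.
Each term is 4 times the previous, so this is geometric with ratio 4. After n steps: u(n) = u(0)·4ⁿ = 2·4ⁿ.

u(n) = 2·4ⁿ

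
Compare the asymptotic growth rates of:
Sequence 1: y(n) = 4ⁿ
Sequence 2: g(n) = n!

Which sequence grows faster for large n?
Comparing growth rates:
Growth-rate hierarchy: log n ≺ any polynomial ≺ any exponential cⁿ (c>1) ≺ n! ≺ nⁿ.
factorial dominates exponential base 4 asymptotically.

g(n) grows faster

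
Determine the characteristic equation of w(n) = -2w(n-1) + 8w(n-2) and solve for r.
Substitute w(n) = rⁿ and divide through by rⁿ⁻²: r² + 2r - 8 = 0
Factor: (r - 2)(r + 4) = 0, so r = 2, -4.
General solution: w(n) = A·2ⁿ + B·(-4)ⁿ

Characteristic: r² + 2r - 8 = 0, Roots: r = 2, -4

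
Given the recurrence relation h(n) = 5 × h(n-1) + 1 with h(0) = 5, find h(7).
Computing step by step:
h(0) = 5
h(1) = 5 × 5 + 1 = 26
h(2) = 5 × 26 + 1 = 131
h(3) = 5 × 131 + 1 = 656
h(4) = 5 × 656 + 1 = 3281
h(5) = 5 × 3281 + 1 = 16406
h(6) = 5 × 16406 + 1 = 82031
h(7) = 5 × 82031 + 1 = 410156

410156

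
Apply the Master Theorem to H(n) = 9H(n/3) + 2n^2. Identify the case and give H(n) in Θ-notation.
Master Theorem template: H(n) = a·H(n/b) + f(n).
Here: a=9, b=3, f(n)=2n^2
Compute log_b(a) = log_3(9) = 2.
f(n) = 2n^2 = Θ(n^2). Case 2: H(n) = Θ(n^2 log n).

Case 2: H(n) = Θ(n^2 log n)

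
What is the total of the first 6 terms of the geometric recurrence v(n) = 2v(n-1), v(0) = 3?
Computing the sequence terms: 3, 6, 12, 24, 48, 96
Adding these values together:

189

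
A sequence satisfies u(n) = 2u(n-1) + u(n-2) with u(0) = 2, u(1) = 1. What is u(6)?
Computing the sequence terms:
2, 1, 4, 9, 22, 53, 128

128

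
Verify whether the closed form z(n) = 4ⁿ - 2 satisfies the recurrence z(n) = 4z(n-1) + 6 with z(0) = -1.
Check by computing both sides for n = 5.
From the recurrence with z(0) = -1:
  z(0) = -1, z(1) = 2, z(2) = 14, z(3) = 62, z(4) = 254, z(5) = 1022
  so the recurrence gives z(5) = 1022.
From the proposed closed form z(n) = 4ⁿ - 2:
  z(5) = 1022.
Both sides give 1022 at n = 5, and the initial condition(s) match, so the closed form is consistent.

Yes, the closed form is correct.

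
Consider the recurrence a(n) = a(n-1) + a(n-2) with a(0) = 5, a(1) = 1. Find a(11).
Computing the sequence terms:
5, 1, 6, 7, 13, 20, 33, 53, 86, 139, 225, 364

364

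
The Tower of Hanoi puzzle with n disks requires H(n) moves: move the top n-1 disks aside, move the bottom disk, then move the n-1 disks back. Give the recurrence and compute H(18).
Moving n disks = move the top n-1 disks aside (H(n-1) moves) + move the largest disk (1 move) + move the n-1 disks back on top (H(n-1) moves), so H(n) = 2H(n-1) + 1, with H(1) = 1 (a single disk takes one move).
First terms: 1, 3, 7, 15, 31, 63, … — each is one less than a power of 2. Indeed H(n) + 1 = 2(H(n-1) + 1) with H(1) + 1 = 2, so H(n) + 1 = 2ⁿ and H(n) = 2ⁿ - 1.
Hence H(18) = 2^18 - 1 = 262144 - 1 = 262143.

H(n) = 2H(n-1) + 1, H(1) = 1; H(18) = 262143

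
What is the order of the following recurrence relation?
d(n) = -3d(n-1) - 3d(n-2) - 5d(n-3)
The order is the largest lag k for which d(n-k) appears. Here the deepest term is d(n-3), so the order is 3.

Order 3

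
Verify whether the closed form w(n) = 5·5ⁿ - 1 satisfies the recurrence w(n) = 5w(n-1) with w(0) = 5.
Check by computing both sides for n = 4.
From the recurrence with w(0) = 5:
  w(0) = 5, w(1) = 25, w(2) = 125, w(3) = 625, w(4) = 3125
  so the recurrence gives w(4) = 3125.
From the proposed closed form w(n) = 5·5ⁿ - 1:
  w(4) = 3124.
The recurrence gives 3125 but the closed form gives 3124, so the closed form does not satisfy the recurrence.

No, the closed form is incorrect.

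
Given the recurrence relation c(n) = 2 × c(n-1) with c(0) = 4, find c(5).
Computing step by step:
c(0) = 4
c(1) = 2 × 4 = 8
c(2) = 2 × 8 = 16
c(3) = 2 × 16 = 32
c(4) = 2 × 32 = 64
c(5) = 2 × 64 = 128

128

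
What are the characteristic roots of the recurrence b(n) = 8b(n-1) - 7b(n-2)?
Substitute b(n) = rⁿ and divide through by rⁿ⁻²: r² - 8r + 7 = 0
Factor: (r - 1)(r - 7) = 0, so r = 1, 7.
General solution: b(n) = A·1ⁿ + B·7ⁿ

Characteristic: r² - 8r + 7 = 0, Roots: r = 1, 7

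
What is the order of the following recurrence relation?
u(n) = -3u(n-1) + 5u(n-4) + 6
The order is the largest lag k for which u(n-k) appears. Here the deepest term is u(n-4) (the 6 term is non-homogeneous and does not affect the order), so the order is 4.

Order 4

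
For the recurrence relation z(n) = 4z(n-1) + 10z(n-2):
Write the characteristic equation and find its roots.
Substitute z(n) = rⁿ and divide through by rⁿ⁻²: r² - 4r - 10 = 0
Discriminant: 4² + 4·10 = 56, not a perfect square, so by the quadratic formula r = (4 ± √56)/2.
General solution: z(n) = A·r₁ⁿ + B·r₂ⁿ where r₁,r₂ = (4 ± √56)/2

Characteristic: r² - 4r - 10 = 0, Roots: r = (4 ± √56)/2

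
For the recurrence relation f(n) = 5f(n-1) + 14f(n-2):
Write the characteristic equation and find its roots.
Substitute f(n) = rⁿ and divide through by rⁿ⁻²: r² - 5r - 14 = 0
Factor: (r + 2)(r - 7) = 0, so r = -2, 7.
General solution: f(n) = A·(-2)ⁿ + B·7ⁿ

Characteristic: r² - 5r - 14 = 0, Roots: r = -2, 7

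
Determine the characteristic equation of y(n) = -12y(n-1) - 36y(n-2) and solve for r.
Substitute y(n) = rⁿ and divide through by rⁿ⁻²: r² + 12r + 36 = 0
Factor: (r + 6)² = 0, so r = -6 (double root).
General solution: y(n) = (A + Bn)·(-6)ⁿ

Characteristic: r² + 12r + 36 = 0, Roots: r = -6 (double root)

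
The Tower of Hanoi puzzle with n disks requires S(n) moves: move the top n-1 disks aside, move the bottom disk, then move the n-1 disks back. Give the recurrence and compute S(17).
Moving n disks = move the top n-1 disks aside (S(n-1) moves) + move the largest disk (1 move) + move the n-1 disks back on top (S(n-1) moves), so S(n) = 2S(n-1) + 1, with S(1) = 1 (a single disk takes one move).
First terms: 1, 3, 7, 15, 31, 63, … — each is one less than a power of 2. Indeed S(n) + 1 = 2(S(n-1) + 1) with S(1) + 1 = 2, so S(n) + 1 = 2ⁿ and S(n) = 2ⁿ - 1.
Hence S(17) = 2^17 - 1 = 131072 - 1 = 131071.

S(n) = 2S(n-1) + 1, S(1) = 1; S(17) = 131071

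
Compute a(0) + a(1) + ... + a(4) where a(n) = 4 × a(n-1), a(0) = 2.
Computing the sequence terms: 2, 8, 32, 128, 512
Adding these values together:

682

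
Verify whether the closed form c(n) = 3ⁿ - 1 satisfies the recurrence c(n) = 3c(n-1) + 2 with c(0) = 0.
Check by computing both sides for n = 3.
From the recurrence with c(0) = 0:
  c(0) = 0, c(1) = 2, c(2) = 8, c(3) = 26
  so the recurrence gives c(3) = 26.
From the proposed closed form c(n) = 3ⁿ - 1:
  c(3) = 26.
Both sides give 26 at n = 3, and the initial condition(s) match, so the closed form is consistent.

Yes, the closed form is correct.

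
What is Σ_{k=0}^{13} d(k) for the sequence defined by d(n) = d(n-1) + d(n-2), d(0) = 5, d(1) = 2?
Computing the sequence terms: 5, 2, 7, 9, 16, 25, 41, 66, 107, 173, 280, 453, 733, 1186
Adding these values together:

3103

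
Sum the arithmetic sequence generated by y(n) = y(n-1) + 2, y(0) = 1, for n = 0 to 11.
Computing the sequence terms: 1, 3, 5, 7, 9, 11, 13, 15, 17, 19, 21, 23
Adding these values together:

144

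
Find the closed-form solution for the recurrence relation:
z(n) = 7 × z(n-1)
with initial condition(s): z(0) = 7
Recurrence: z(n) = 7 × z(n-1), initial: z(0) = 7.
Each term is 7 times the previous, so this is geometric with ratio 7. After n steps: z(n) = z(0)·7ⁿ = 7·7ⁿ.

z(n) = 7·7ⁿ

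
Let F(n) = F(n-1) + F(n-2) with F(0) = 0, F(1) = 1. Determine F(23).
Computing the sequence terms:
0, 1, 1, 2, 3, 5, 8, 13, 21, 34, 55, 89, 144, 233, 377, 610, 987, 1597, 2584, 4181, 6765, 10946, 17711, 28657

28657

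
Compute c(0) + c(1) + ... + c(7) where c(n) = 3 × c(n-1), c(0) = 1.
Computing the sequence terms: 1, 3, 9, 27, 81, 243, 729, 2187
Adding these values together:

3280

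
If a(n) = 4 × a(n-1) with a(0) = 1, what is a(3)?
Computing step by step:
a(0) = 1
a(1) = 4 × 1 = 4
a(2) = 4 × 4 = 16
a(3) = 4 × 16 = 64

64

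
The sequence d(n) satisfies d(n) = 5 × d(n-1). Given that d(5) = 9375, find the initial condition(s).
In general d(n) = 5ⁿ · d(0). At n = 5: d(0) = d(5) / 5^5 = 9375 / 3125 = 3.

d(0) = 3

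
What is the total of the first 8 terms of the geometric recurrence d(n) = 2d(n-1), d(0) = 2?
Computing the sequence terms: 2, 4, 8, 16, 32, 64, 128, 256
Adding these values together:

510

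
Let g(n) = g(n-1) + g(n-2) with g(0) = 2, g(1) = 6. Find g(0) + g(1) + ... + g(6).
Computing the sequence terms: 2, 6, 8, 14, 22, 36, 58
Adding these values together:

146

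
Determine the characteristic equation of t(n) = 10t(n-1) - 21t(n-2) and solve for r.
Substitute t(n) = rⁿ and divide through by rⁿ⁻²: r² - 10r + 21 = 0
Factor: (r - 3)(r - 7) = 0, so r = 3, 7.
General solution: t(n) = A·3ⁿ + B·7ⁿ

Characteristic: r² - 10r + 21 = 0, Roots: r = 3, 7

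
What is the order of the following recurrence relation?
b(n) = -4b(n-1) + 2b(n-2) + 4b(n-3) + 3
The order is the largest lag k for which b(n-k) appears. Here the deepest term is b(n-3) (the 3 term is non-homogeneous and does not affect the order), so the order is 3.

Order 3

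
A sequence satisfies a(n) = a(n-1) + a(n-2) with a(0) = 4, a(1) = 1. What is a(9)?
Computing the sequence terms:
4, 1, 5, 6, 11, 17, 28, 45, 73, 118

118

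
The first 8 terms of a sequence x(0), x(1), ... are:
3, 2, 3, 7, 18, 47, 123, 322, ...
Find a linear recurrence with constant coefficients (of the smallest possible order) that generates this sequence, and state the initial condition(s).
Look for the lowest-order linear relation among consecutive terms.
Observation: x(n) - 3·x(n-1) - (-1)·x(n-2) = 0 holds for the shown terms, and no order-1 relation x(n) = α·x(n-1) + β fits.
Check at n=3: 3·3 + (-1)·2 = 7. ✓

x(n) = 3x(n-1) - x(n-2), x(0) = 3, x(1) = 2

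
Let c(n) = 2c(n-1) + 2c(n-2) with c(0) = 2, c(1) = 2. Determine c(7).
Computing the sequence terms:
2, 2, 8, 20, 56, 152, 416, 1136

1136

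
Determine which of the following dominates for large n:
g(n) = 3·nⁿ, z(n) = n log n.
Comparing growth rates:
Growth-rate hierarchy: log n ≺ any polynomial ≺ any exponential cⁿ (c>1) ≺ n! ≺ nⁿ.
super-exponential nⁿ dominates polynomial degree 1 (with log factor) asymptotically.

g(n) grows faster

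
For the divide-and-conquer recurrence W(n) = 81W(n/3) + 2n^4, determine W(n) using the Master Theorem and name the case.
Master Theorem template: W(n) = a·W(n/b) + f(n).
Here: a=81, b=3, f(n)=2n^4
Compute log_b(a) = log_3(81) = 4.
f(n) = 2n^4 = Θ(n^4). Case 2: W(n) = Θ(n^4 log n).

Case 2: W(n) = Θ(n^4 log n)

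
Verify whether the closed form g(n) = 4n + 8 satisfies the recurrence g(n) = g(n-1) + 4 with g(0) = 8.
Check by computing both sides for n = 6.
From the recurrence with g(0) = 8:
  g(0) = 8, g(1) = 12, g(2) = 16, g(3) = 20, g(4) = 24, g(5) = 28, g(6) = 32
  so the recurrence gives g(6) = 32.
From the proposed closed form g(n) = 4n + 8:
  g(6) = 32.
Both sides give 32 at n = 6, and the initial condition(s) match, so the closed form is consistent.

Yes, the closed form is correct.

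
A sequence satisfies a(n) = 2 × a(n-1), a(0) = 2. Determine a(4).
Computing step by step:
a(0) = 2
a(1) = 2 × 2 = 4
a(2) = 2 × 4 = 8
a(3) = 2 × 8 = 16
a(4) = 2 × 16 = 32

32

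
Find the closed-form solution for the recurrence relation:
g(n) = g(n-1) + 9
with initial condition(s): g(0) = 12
Recurrence: g(n) = g(n-1) + 9, initial: g(0) = 12.
Each step adds 9, so g(n) = g(0) + 9n = 9n + 12.

g(n) = 9n + 12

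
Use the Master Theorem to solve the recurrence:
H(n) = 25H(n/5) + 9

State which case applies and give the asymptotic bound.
Master Theorem template: H(n) = a·H(n/b) + f(n).
Here: a=25, b=5, f(n)=9
Compute log_b(a) = log_5(25) = 2.
f(n) = 9 = O(n^(2-ε)) with ε = 2. Case 1: H(n) = Θ(n^log_b(a)) = Θ(n^2).

Case 1: H(n) = Θ(n^2)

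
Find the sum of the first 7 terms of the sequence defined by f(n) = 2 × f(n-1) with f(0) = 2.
Computing the sequence terms: 2, 4, 8, 16, 32, 64, 128
Adding these values together:

254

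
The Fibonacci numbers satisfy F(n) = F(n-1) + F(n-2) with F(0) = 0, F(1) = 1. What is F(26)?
Computing the sequence terms:
0, 1, 1, 2, 3, 5, 8, 13, 21, 34, 55, 89, 144, 233, 377, 610, 987, 1597, 2584, 4181, 6765, 10946, 17711, 28657, 46368, 75025, 121393

121393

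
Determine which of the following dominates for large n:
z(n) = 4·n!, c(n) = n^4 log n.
Comparing growth rates:
Growth-rate hierarchy: log n ≺ any polynomial ≺ any exponential cⁿ (c>1) ≺ n! ≺ nⁿ.
factorial dominates polynomial degree 4 (with log factor) asymptotically.

z(n) grows faster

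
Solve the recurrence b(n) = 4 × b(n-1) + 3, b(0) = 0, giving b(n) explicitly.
Recurrence: b(n) = 4 × b(n-1) + 3, initial: b(0) = 0.
Try b(n) = A·4ⁿ + C. Substituting: A·4ⁿ + C = 4(A·4ⁿ⁻¹ + C) + 3 = A·4ⁿ + 4C + 3, so C = 4C + 3, giving C = -1. Then b(0) = A - 1 = 0 gives A = 1.

b(n) = 4ⁿ - 1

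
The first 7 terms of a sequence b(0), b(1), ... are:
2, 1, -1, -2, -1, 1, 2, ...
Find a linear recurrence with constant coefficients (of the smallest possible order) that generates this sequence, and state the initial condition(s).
Look for the lowest-order linear relation among consecutive terms.
Observation: b(n) - 1·b(n-1) - (-1)·b(n-2) = 0 holds for the shown terms, and no order-1 relation b(n) = α·b(n-1) + β fits.
Check at n=3: 1·-1 + (-1)·1 = -2. ✓

b(n) = b(n-1) - b(n-2), b(0) = 2, b(1) = 1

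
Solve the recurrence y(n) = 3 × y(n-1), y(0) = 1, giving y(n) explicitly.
Recurrence: y(n) = 3 × y(n-1), initial: y(0) = 1.
Each term is 3 times the previous, so this is geometric with ratio 3. After n steps: y(n) = y(0)·3ⁿ = 3ⁿ.

y(n) = 3ⁿ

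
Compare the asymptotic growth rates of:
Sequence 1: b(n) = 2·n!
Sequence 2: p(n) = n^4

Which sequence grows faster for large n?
Comparing growth rates:
Growth-rate hierarchy: log n ≺ any polynomial ≺ any exponential cⁿ (c>1) ≺ n! ≺ nⁿ.
factorial dominates polynomial degree 4 asymptotically.

b(n) grows faster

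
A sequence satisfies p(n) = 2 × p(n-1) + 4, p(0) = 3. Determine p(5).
Computing step by step:
p(0) = 3
p(1) = 2 × 3 + 4 = 10
p(2) = 2 × 10 + 4 = 24
p(3) = 2 × 24 + 4 = 52
p(4) = 2 × 52 + 4 = 108
p(5) = 2 × 108 + 4 = 220

220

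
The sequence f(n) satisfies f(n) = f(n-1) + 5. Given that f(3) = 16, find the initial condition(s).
f(3) = f(0) + 3·5, so f(0) = 16 - 15 = 1.

f(0) = 1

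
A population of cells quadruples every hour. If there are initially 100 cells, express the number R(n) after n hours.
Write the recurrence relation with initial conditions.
Each hour multiplies the count by 4, so the count after n hours depends only on the count after n-1 hours: R(n) = 4 × R(n-1). The starting count gives R(0) = 100.
Unrolling n times gives the closed form R(n) = 100 × 4ⁿ.

R(n) = 4 × R(n-1), R(0) = 100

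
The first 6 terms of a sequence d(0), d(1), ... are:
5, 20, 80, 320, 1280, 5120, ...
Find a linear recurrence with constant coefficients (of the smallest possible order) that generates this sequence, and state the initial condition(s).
Look for the lowest-order linear relation among consecutive terms.
Observation: each term is 4× the previous.
Check at n=2: 4·20 = 80. ✓

d(n) = 4 × d(n-1), d(0) = 5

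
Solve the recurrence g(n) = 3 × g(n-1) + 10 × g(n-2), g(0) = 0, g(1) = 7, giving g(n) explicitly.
Recurrence: g(n) = 3 × g(n-1) + 10 × g(n-2), initial: g(0) = 0, g(1) = 7.
Characteristic equation: r² - 3r - 10 = 0, which factors as (r - 5)(r + 2) = 0, so r = 5, -2. General solution g(n) = A·5ⁿ + B·(-2)ⁿ. From g(0) = 0: A + B = 0. From g(1) = 7: 5A - 2B = 7. Solving gives A = 1, B = -1.

g(n) = 5ⁿ - (-2)ⁿ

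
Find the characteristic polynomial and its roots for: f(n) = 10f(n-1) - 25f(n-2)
Substitute f(n) = rⁿ and divide through by rⁿ⁻²: r² - 10r + 25 = 0
Factor: (r - 5)² = 0, so r = 5 (double root).
General solution: f(n) = (A + Bn)·5ⁿ

Characteristic: r² - 10r + 25 = 0, Roots: r = 5 (double root)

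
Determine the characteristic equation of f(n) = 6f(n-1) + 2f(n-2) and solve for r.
Substitute f(n) = rⁿ and divide through by rⁿ⁻²: r² - 6r - 2 = 0
Discriminant: 6² + 4·2 = 44, not a perfect square, so by the quadratic formula r = (6 ± √44)/2.
General solution: f(n) = A·r₁ⁿ + B·r₂ⁿ where r₁,r₂ = (6 ± √44)/2

Characteristic: r² - 6r - 2 = 0, Roots: r = (6 ± √44)/2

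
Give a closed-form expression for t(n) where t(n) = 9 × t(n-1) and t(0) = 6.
Recurrence: t(n) = 9 × t(n-1), initial: t(0) = 6.
Each term is 9 times the previous, so this is geometric with ratio 9. After n steps: t(n) = t(0)·9ⁿ = 6·9ⁿ.

t(n) = 6·9ⁿ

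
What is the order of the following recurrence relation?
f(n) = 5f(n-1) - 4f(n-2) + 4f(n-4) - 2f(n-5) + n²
The order is the largest lag k for which f(n-k) appears. Here the deepest term is f(n-5) (the n² term is non-homogeneous and does not affect the order), so the order is 5.

Order 5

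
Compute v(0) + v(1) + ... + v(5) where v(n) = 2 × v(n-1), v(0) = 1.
Computing the sequence terms: 1, 2, 4, 8, 16, 32
Adding these values together:

63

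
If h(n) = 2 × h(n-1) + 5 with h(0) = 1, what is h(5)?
Computing step by step:
h(0) = 1
h(1) = 2 × 1 + 5 = 7
h(2) = 2 × 7 + 5 = 19
h(3) = 2 × 19 + 5 = 43
h(4) = 2 × 43 + 5 = 91
h(5) = 2 × 91 + 5 = 187

187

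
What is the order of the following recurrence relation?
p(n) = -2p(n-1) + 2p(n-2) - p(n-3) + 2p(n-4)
The order is the largest lag k for which p(n-k) appears. Here the deepest term is p(n-4), so the order is 4.

Order 4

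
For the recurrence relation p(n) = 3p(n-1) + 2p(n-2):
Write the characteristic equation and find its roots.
Substitute p(n) = rⁿ and divide through by rⁿ⁻²: r² - 3r - 2 = 0
Discriminant: 3² + 4·2 = 17, not a perfect square, so by the quadratic formula r = (3 ± √17)/2.
General solution: p(n) = A·r₁ⁿ + B·r₂ⁿ where r₁,r₂ = (3 ± √17)/2

Characteristic: r² - 3r - 2 = 0, Roots: r = (3 ± √17)/2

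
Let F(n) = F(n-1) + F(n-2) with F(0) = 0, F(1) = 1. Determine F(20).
Computing the sequence terms:
0, 1, 1, 2, 3, 5, 8, 13, 21, 34, 55, 89, 144, 233, 377, 610, 987, 1597, 2584, 4181, 6765

6765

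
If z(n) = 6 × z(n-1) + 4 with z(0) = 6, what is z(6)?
Computing step by step:
z(0) = 6
z(1) = 6 × 6 + 4 = 40
z(2) = 6 × 40 + 4 = 244
z(3) = 6 × 244 + 4 = 1468
z(4) = 6 × 1468 + 4 = 8812
z(5) = 6 × 8812 + 4 = 52876
z(6) = 6 × 52876 + 4 = 317260

317260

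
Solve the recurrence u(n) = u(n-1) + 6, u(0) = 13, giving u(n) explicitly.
Recurrence: u(n) = u(n-1) + 6, initial: u(0) = 13.
Each step adds 6, so u(n) = u(0) + 6n = 6n + 13.

u(n) = 6n + 13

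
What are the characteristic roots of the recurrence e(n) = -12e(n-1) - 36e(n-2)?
Substitute e(n) = rⁿ and divide through by rⁿ⁻²: r² + 12r + 36 = 0
Factor: (r + 6)² = 0, so r = -6 (double root).
General solution: e(n) = (A + Bn)·(-6)ⁿ

Characteristic: r² + 12r + 36 = 0, Roots: r = -6 (double root)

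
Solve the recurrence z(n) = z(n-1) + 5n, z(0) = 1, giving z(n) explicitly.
Recurrence: z(n) = z(n-1) + 5n, initial: z(0) = 1.
Telescoping: z(n) = z(0) + 5·Σᵢ₌₁ⁿ i = 1 + 5·n(n+1)/2.

z(n) = 5·n(n+1)/2 + 1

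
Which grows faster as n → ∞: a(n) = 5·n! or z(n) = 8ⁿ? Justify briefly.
Comparing growth rates:
Growth-rate hierarchy: log n ≺ any polynomial ≺ any exponential cⁿ (c>1) ≺ n! ≺ nⁿ.
factorial dominates exponential base 8 asymptotically.

a(n) grows faster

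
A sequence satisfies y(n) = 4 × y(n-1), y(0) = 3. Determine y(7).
Computing step by step:
y(0) = 3
y(1) = 4 × 3 = 12
y(2) = 4 × 12 = 48
y(3) = 4 × 48 = 192
y(4) = 4 × 192 = 768
y(5) = 4 × 768 = 3072
y(6) = 4 × 3072 = 12288
y(7) = 4 × 12288 = 49152

49152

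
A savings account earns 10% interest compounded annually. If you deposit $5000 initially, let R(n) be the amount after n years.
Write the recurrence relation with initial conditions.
Each year the balance grows by 10%, i.e. is multiplied by 1 + 10/100 = 1.1, so R(n) = 1.1 × R(n-1). The initial deposit gives R(0) = 5000.
Unrolling gives the closed form R(n) = 5000 × (1.1)ⁿ.

R(n) = 1.1 × R(n-1), R(0) = 5000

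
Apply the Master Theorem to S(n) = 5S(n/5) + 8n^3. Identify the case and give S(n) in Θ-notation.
Master Theorem template: S(n) = a·S(n/b) + f(n).
Here: a=5, b=5, f(n)=8n^3
Compute log_b(a) = log_5(5) = 1.
f(n) = 8n^3 = Ω(n^(1+ε)) with ε = 2, and the regularity condition holds (a·f(n/b) = (a/b^3)·f(n) with a/b^3 = 5^-2 < 1). Case 3: S(n) = Θ(f(n)) = Θ(n^3).

Case 3: S(n) = Θ(n^3)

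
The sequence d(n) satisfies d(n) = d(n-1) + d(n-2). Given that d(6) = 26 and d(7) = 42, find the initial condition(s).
Work backwards using d(k) = d(k+2) - d(k+1):
d(5) = d(7) - d(6) = 42 - 26 = 16
d(4) = d(6) - d(5) = 26 - 16 = 10
d(3) = d(5) - d(4) = 16 - 10 = 6
d(2) = d(4) - d(3) = 10 - 6 = 4
d(1) = d(3) - d(2) = 6 - 4 = 2
d(0) = d(2) - d(1) = 4 - 2 = 2

d(0) = 2, d(1) = 2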